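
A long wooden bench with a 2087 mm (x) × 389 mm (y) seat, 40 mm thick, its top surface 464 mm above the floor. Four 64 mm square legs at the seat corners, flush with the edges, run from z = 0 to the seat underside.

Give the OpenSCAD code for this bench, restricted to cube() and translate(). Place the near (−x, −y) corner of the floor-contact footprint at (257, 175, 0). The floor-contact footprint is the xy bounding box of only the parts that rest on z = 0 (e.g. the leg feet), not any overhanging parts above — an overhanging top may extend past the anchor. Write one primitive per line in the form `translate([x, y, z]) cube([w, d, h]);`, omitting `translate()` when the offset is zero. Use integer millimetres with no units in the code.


translate([257, 175, 424]) cube([2087, 389, 40]);
translate([257, 175, 0]) cube([64, 64, 424]);
translate([257, 500, 0]) cube([64, 64, 424]);
translate([2280, 175, 0]) cube([64, 64, 424]);
translate([2280, 500, 0]) cube([64, 64, 424]);


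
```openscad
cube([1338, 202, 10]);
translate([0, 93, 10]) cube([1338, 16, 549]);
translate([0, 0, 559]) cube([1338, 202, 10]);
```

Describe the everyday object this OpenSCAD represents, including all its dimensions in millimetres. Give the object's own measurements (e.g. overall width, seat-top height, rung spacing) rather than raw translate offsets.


An I-beam lying along x, 1338 mm long. Overall section height 569 mm. Two flanges 202 mm wide (y) and 10 mm thick, one on the floor and one at the top; a web 16 mm thick runs between them, centred on the flange width.


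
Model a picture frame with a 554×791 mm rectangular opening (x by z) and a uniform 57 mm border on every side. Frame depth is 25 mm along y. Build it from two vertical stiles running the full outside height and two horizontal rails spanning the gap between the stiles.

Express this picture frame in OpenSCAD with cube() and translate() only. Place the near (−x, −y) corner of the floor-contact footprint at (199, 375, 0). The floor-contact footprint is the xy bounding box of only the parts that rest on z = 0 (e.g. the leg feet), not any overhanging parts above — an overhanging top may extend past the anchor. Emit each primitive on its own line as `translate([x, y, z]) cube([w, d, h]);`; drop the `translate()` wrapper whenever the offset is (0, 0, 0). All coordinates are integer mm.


translate([199, 375, 0]) cube([57, 25, 905]);
translate([810, 375, 0]) cube([57, 25, 905]);
translate([256, 375, 0]) cube([554, 25, 57]);
translate([256, 375, 848]) cube([554, 25, 57]);


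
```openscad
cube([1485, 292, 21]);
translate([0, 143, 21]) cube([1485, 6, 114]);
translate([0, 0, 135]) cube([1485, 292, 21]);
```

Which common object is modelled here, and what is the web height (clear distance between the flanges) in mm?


An I-beam. The web height is 114 mm.

Two wide flanges with a thin centred web — an I-beam. Overall 156 mm minus two 21 mm flanges gives a web of 156 − 2·21 = 114 mm.


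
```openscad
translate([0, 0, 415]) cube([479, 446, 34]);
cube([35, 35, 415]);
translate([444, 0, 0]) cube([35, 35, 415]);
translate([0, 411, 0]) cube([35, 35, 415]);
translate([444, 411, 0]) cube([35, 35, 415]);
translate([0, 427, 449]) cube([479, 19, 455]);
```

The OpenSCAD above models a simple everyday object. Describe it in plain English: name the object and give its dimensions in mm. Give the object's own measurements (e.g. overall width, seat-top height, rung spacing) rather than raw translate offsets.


A chair. The seat is a 479×446×34 mm slab with its top at z = 449 mm, on four 35×35 mm corner legs (flush with the seat edges, standing on z = 0). A flat backrest 19 mm thick, 455 mm tall, spans the full seat width and rises from the seat top along its +y edge, rear face flush with the rear of the seat.


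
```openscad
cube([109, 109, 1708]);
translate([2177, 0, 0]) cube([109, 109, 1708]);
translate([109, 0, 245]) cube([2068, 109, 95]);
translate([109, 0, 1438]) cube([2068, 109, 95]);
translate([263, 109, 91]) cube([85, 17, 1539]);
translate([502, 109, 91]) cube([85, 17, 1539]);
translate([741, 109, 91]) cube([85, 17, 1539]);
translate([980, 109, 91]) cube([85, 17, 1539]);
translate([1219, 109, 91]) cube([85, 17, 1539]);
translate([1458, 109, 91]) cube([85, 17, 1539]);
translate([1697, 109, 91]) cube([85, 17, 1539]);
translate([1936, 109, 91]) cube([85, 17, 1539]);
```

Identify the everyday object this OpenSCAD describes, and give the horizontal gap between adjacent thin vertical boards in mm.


A fence section. The picket gap is 154 mm.

Two posts, two rails, 8 pickets — a fence section. Span 2068 mm holds 8 pickets of 85 mm with 9 equal gaps: ⌊(2068 − 8·85) / 9⌋ = 154 mm.


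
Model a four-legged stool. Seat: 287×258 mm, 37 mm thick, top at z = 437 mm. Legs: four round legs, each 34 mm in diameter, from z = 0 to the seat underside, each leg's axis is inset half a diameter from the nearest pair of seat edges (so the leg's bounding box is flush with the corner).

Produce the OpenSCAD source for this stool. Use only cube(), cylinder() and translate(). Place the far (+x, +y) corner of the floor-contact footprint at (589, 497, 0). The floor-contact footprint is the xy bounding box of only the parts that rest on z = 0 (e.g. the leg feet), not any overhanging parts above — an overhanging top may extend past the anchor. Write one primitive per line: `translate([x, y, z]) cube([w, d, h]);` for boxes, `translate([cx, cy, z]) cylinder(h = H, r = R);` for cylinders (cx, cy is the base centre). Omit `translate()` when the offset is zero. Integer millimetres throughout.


translate([302, 239, 400]) cube([287, 258, 37]);
translate([319, 256, 0]) cylinder(h = 400, r = 17);
translate([572, 256, 0]) cylinder(h = 400, r = 17);
translate([319, 480, 0]) cylinder(h = 400, r = 17);
translate([572, 480, 0]) cylinder(h = 400, r = 17);


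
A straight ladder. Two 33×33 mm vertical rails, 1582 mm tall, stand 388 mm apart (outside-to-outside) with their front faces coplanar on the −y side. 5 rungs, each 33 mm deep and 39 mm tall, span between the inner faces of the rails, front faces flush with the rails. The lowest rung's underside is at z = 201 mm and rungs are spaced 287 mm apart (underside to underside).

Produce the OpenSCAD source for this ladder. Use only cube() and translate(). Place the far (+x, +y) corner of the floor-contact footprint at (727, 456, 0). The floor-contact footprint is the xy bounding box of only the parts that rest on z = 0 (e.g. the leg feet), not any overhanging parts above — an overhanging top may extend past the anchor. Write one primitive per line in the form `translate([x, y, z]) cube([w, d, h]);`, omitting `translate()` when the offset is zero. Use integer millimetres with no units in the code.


// rung span = 388 - 2*33 = 322
// rung[k] z = 201 + k*287
translate([339, 423, 0]) cube([33, 33, 1582]);
translate([694, 423, 0]) cube([33, 33, 1582]);
translate([372, 423, 201]) cube([322, 33, 39]);
translate([372, 423, 488]) cube([322, 33, 39]);
translate([372, 423, 775]) cube([322, 33, 39]);
translate([372, 423, 1062]) cube([322, 33, 39]);
translate([372, 423, 1349]) cube([322, 33, 39]);


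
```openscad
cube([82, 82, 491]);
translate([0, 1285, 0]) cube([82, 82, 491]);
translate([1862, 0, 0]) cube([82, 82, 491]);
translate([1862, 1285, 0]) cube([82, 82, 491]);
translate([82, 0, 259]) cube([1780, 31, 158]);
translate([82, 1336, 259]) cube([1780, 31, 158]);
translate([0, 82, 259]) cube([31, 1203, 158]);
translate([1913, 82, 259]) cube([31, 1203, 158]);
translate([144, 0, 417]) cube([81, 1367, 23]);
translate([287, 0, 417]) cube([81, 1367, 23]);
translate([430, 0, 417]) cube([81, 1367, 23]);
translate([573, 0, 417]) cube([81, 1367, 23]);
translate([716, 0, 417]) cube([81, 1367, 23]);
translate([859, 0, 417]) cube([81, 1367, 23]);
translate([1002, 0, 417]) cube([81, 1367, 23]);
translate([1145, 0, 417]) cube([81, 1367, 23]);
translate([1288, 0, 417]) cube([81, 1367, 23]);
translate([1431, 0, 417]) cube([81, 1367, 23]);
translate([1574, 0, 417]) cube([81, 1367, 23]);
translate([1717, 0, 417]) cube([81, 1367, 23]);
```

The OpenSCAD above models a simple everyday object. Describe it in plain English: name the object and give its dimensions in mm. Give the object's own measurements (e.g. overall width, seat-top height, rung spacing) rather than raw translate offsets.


A bed frame 1944 mm long (x) by 1367 mm wide (y). Four 82×82 mm corner posts, 491 mm tall, at the corners of the footprint. Four rails of 31 mm thickness and 158 mm height run between adjacent posts with their undersides at z = 259 mm, their outer faces flush with the outside of the frame (the two x-running rails run between the posts' inner faces; the two y-running rails run between the posts' inner faces). 12 slats, each 81 mm wide (x) and 23 mm thick, lie across the top of the two x-running rails, running the full 1367 mm width of the frame in y; along x they sit between the end posts with a 62 mm gap after the −x posts and between neighbouring slats, leaving 64 mm before the +x posts.


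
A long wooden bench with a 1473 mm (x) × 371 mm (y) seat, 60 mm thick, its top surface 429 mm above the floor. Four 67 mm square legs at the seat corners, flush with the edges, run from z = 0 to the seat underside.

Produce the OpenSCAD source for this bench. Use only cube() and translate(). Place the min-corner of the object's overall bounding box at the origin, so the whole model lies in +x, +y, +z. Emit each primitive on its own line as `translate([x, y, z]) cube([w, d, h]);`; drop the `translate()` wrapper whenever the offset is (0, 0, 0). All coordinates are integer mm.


// leg_h = 429 − 60 = 369
translate([0, 0, 369]) cube([1473, 371, 60]);
cube([67, 67, 369]);
translate([0, 304, 0]) cube([67, 67, 369]);
translate([1406, 0, 0]) cube([67, 67, 369]);
translate([1406, 304, 0]) cube([67, 67, 369]);


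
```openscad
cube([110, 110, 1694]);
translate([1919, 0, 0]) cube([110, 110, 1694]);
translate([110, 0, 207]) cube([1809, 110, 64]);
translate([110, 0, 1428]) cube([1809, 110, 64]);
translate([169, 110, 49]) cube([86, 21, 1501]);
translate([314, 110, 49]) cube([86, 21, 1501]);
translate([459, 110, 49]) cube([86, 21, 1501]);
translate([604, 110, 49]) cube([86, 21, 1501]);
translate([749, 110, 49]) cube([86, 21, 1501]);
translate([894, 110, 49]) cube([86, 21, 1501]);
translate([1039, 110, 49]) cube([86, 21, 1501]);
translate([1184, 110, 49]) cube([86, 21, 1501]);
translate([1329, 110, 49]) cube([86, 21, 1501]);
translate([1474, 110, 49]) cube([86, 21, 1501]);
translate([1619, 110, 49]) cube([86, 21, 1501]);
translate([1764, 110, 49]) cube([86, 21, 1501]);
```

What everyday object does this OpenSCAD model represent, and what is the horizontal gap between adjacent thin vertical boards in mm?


A fence section. The picket gap is 59 mm.

Two posts, two rails, 12 pickets — a fence section. Span 1809 mm holds 12 pickets of 86 mm with 13 equal gaps: ⌊(1809 − 12·86) / 13⌋ = 59 mm.


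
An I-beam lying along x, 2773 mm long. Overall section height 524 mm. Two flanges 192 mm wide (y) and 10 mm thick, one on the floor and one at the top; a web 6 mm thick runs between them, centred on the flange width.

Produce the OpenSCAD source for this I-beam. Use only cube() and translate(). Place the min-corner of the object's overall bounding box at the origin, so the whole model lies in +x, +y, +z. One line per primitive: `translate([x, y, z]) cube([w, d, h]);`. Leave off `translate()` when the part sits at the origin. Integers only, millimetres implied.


cube([2773, 192, 10]);
translate([0, 93, 10]) cube([2773, 6, 504]);
translate([0, 0, 514]) cube([2773, 192, 10]);


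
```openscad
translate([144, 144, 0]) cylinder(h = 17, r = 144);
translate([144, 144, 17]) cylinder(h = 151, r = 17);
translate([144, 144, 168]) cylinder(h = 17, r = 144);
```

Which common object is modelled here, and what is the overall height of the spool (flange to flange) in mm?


A spool. The overall height is 185 mm.

Three coaxial cylinders, large–small–large — a spool. Two 17 mm flanges and a 151 mm core give 17 + 151 + 17 = 185 mm.


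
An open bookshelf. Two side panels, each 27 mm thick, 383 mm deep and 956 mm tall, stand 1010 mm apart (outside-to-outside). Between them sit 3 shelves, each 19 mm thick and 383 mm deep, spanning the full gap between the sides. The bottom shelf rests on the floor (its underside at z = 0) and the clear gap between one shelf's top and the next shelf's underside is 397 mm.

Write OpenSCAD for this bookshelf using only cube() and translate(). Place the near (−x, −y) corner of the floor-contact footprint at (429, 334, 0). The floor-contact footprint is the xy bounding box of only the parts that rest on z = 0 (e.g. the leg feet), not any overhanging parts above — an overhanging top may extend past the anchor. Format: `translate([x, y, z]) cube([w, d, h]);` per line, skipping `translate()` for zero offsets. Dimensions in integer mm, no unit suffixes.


translate([429, 334, 0]) cube([27, 383, 956]);
translate([1412, 334, 0]) cube([27, 383, 956]);
translate([456, 334, 0]) cube([956, 383, 19]);
translate([456, 334, 416]) cube([956, 383, 19]);
translate([456, 334, 832]) cube([956, 383, 19]);


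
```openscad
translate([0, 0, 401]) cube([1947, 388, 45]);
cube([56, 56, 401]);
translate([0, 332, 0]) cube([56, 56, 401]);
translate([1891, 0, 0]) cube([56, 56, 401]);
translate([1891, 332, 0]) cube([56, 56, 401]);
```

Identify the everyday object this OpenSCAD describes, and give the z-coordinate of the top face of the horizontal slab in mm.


A bench. The seat-top height is 446 mm.

A long slab on four corner posts — a bench. The slab sits at z = 401 with thickness 45, so the top is 401 + 45 = 446 mm.


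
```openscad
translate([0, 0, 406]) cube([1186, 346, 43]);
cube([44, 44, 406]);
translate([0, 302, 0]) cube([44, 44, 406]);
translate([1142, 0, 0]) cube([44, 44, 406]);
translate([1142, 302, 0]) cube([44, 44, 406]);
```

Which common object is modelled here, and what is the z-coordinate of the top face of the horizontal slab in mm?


A bench. The seat-top height is 449 mm.

A long slab on four corner posts — a bench. The slab sits at z = 406 with thickness 43, so the top is 406 + 43 = 449 mm.


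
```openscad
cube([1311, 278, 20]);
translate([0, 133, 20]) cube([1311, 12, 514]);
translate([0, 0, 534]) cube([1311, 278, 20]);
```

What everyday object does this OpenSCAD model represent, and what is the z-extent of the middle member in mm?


An I-beam. The web height is 514 mm.

Two wide flanges with a thin centred web — an I-beam. Overall 554 mm minus two 20 mm flanges gives a web of 554 − 2·20 = 514 mm.


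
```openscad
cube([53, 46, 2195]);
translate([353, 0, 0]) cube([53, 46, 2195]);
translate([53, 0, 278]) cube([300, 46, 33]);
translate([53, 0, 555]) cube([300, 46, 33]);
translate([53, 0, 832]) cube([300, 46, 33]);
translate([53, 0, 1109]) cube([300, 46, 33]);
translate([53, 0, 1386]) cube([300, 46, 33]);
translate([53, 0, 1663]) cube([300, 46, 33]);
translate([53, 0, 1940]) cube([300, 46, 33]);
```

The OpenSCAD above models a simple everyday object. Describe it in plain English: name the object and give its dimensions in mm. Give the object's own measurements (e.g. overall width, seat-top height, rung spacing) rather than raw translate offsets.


A straight ladder. Two 53×46 mm vertical rails, 2195 mm tall, stand 406 mm apart (outside-to-outside) with their front faces coplanar on the −y side. 7 rungs, each 46 mm deep and 33 mm tall, span between the inner faces of the rails, front faces flush with the rails. The lowest rung's underside is at z = 278 mm and rungs are spaced 277 mm apart (underside to underside).


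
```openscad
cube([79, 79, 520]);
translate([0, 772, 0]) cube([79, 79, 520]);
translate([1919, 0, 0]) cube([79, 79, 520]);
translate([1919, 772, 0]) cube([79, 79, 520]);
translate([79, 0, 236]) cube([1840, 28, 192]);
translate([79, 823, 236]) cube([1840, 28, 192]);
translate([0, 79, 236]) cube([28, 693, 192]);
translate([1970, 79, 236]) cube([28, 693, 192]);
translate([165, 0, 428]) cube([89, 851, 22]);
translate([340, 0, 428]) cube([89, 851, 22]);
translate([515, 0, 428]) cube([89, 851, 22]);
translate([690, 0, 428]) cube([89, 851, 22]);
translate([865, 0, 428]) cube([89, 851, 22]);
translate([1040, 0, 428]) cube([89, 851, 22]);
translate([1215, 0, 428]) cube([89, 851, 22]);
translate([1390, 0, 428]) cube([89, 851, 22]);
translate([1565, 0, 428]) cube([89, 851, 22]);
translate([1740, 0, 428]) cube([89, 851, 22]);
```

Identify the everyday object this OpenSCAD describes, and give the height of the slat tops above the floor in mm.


A bed frame. The slat-top height is 450 mm.

Four posts, four rails, and a row of slats — a bed frame. Slats sit on the rails at z = 236 + 192 = 428; with slat thickness 22, the top is 450 mm.


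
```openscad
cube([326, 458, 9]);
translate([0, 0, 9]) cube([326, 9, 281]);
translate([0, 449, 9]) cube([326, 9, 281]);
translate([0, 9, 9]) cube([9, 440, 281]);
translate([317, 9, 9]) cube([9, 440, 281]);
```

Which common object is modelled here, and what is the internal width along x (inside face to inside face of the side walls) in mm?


An open box. The internal width is 308 mm.

A 326×458 base slab with four walls standing on it — an open box. The base is 326 mm wide and the walls are 9 mm thick, so the internal width is 326 − 2 × 9 = 308 mm.


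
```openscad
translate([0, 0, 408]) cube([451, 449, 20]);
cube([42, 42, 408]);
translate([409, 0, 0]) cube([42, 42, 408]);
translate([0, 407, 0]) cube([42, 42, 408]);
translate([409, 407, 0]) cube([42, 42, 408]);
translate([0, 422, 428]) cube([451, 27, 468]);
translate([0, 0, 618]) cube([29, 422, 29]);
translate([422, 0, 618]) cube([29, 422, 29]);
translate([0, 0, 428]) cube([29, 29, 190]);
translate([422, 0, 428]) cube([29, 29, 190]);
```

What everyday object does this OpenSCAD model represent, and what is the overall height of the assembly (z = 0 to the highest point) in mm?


A chair. The overall height is 896 mm.

A slab on four corner posts with a tall panel at the back — a chair. The seat slab sits at z = 408 with thickness 20, and the 468 mm backrest starts at the seat top, so the overall height is 408 + 20 + 468 = 896 mm.


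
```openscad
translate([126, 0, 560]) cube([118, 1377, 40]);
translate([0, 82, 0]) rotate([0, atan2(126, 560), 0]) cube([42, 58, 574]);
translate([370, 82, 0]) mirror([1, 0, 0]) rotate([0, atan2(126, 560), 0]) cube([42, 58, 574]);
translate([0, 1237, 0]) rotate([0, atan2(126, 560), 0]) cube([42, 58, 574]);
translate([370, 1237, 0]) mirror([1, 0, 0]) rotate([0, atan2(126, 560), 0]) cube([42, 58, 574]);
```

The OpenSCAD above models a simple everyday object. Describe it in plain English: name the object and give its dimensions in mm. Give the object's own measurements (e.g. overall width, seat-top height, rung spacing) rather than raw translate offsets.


A sawhorse. A 118×1377×40 mm beam (x, y, z) sits on two A-frame leg pairs. Each pair is two raked legs of 42×58 mm section (58 mm along y) splaying symmetrically in x. Each leg rises 560 mm vertically over 126 mm of horizontal reach and is 574 mm long along its own axis. Every leg's outer bottom edge rests on the floor and its outer top edge meets a bottom edge of the beam — the left legs (tilting toward +x) meet the beam's −x bottom edge, the right legs (their mirror images, tilting toward −x) meet its +x bottom edge — so the leg tops tuck under the beam, the beam's underside is 560 mm above the floor, and the feet are 370 mm apart outside-to-outside with the beam centred between them. The two leg pairs are set in 82 mm from either end of the beam.


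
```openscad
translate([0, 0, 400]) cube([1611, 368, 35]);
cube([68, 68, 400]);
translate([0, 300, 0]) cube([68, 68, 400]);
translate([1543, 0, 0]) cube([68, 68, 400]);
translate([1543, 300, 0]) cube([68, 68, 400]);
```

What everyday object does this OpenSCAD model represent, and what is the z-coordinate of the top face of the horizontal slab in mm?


A bench. The seat-top height is 435 mm.

A long slab on four corner posts — a bench. The slab sits at z = 400 with thickness 35, so the top is 400 + 35 = 435 mm.


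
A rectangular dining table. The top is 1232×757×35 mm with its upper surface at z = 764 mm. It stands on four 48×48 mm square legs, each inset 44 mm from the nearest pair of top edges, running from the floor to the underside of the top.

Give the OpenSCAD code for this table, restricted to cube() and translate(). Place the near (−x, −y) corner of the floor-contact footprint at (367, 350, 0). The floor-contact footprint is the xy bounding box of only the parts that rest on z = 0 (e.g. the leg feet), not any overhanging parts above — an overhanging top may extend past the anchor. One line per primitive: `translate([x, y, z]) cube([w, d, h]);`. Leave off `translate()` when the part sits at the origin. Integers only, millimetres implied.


translate([323, 306, 729]) cube([1232, 757, 35]);
translate([367, 350, 0]) cube([48, 48, 729]);
translate([1463, 350, 0]) cube([48, 48, 729]);
translate([367, 971, 0]) cube([48, 48, 729]);
translate([1463, 971, 0]) cube([48, 48, 729]);


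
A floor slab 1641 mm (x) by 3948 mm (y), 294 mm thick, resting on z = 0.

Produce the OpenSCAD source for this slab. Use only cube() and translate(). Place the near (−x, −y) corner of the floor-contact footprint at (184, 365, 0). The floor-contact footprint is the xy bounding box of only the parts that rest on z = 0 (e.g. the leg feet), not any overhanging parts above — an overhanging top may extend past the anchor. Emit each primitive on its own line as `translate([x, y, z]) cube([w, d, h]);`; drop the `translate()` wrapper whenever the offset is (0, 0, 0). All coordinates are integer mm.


translate([184, 365, 0]) cube([1641, 3948, 294]);


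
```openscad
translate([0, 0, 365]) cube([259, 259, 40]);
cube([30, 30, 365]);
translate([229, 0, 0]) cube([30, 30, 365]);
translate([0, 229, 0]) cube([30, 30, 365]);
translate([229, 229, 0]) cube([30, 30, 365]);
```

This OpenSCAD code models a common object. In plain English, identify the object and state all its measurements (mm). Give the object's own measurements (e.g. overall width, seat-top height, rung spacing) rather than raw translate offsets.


A simple wooden stool: a rectangular seat 259 mm (x) by 259 mm (y), 40 mm thick, top face at z = 405 mm, on four square legs, each 30×30 mm in cross-section. The legs rest on z = 0, each flush with a corner of the seat.


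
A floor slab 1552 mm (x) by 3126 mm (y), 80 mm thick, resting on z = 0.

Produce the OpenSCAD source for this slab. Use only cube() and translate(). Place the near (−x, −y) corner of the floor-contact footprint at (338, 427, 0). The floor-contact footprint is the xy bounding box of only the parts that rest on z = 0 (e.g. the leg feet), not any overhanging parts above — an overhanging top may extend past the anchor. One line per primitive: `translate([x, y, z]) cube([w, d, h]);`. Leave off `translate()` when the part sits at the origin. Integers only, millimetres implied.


translate([338, 427, 0]) cube([1552, 3126, 80]);


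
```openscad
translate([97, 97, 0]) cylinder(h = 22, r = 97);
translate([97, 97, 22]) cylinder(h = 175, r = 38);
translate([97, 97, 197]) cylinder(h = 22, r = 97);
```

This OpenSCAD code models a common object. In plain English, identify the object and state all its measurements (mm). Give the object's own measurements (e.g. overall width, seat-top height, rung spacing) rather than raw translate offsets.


A spool: two coaxial disc flanges of radius 97 mm and thickness 22 mm, joined by a core cylinder of radius 38 mm and height 175 mm. The lower flange rests on z = 0 and the three cylinders share a vertical axis.


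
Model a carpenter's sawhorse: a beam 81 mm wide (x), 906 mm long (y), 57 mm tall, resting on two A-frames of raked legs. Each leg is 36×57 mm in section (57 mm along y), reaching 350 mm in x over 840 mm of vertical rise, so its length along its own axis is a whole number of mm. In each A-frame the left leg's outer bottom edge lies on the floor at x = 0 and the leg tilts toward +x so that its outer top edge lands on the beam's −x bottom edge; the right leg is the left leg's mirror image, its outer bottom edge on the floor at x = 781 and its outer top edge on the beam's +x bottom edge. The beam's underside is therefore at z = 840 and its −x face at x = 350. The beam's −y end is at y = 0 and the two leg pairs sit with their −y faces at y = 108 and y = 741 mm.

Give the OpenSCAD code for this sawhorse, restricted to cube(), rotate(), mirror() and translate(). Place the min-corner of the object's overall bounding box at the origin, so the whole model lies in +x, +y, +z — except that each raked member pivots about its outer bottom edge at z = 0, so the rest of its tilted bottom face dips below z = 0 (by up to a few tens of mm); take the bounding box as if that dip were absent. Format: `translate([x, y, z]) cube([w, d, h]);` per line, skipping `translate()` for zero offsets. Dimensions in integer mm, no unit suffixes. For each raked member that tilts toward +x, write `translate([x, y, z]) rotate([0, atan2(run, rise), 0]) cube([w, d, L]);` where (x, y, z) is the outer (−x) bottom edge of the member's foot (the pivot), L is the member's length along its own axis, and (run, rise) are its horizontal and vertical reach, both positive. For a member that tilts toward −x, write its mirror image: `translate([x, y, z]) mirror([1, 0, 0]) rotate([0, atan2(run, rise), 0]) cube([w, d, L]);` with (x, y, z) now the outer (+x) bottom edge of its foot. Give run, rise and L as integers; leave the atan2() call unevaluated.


// leg length = √(350² + 840²) = 910
// right-leg outer foot x = 2·350 + 81 = 781
// beam min-corner = (350, 0, 840)
translate([350, 0, 840]) cube([81, 906, 57]);
translate([0, 108, 0]) rotate([0, atan2(350, 840), 0]) cube([36, 57, 910]);
translate([781, 108, 0]) mirror([1, 0, 0]) rotate([0, atan2(350, 840), 0]) cube([36, 57, 910]);
translate([0, 741, 0]) rotate([0, atan2(350, 840), 0]) cube([36, 57, 910]);
translate([781, 741, 0]) mirror([1, 0, 0]) rotate([0, atan2(350, 840), 0]) cube([36, 57, 910]);


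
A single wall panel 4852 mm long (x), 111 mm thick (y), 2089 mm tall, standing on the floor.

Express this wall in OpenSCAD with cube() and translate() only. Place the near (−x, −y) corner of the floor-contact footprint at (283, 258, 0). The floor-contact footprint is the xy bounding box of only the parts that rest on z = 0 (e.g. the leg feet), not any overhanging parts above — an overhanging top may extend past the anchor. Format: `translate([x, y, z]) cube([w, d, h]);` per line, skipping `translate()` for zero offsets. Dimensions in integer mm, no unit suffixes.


translate([283, 258, 0]) cube([4852, 111, 2089]);


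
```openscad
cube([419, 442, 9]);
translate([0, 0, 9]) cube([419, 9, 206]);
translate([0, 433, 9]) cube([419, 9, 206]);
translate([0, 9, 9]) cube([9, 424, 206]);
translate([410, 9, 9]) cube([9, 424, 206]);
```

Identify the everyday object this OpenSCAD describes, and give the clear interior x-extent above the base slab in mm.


An open box. The internal width is 401 mm.

A 419×442 base slab with four walls standing on it — an open box. The base is 419 mm wide and the walls are 9 mm thick, so the internal width is 419 − 2 × 9 = 401 mm.


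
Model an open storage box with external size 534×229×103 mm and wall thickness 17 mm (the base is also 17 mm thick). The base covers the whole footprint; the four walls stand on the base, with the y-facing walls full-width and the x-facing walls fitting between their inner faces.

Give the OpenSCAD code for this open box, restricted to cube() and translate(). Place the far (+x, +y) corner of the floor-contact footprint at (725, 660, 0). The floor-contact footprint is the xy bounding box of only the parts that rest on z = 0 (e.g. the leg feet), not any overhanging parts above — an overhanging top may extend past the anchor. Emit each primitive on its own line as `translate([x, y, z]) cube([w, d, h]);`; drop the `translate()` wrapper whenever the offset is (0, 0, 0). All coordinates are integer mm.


translate([191, 431, 0]) cube([534, 229, 17]);
translate([191, 431, 17]) cube([534, 17, 86]);
translate([191, 643, 17]) cube([534, 17, 86]);
translate([191, 448, 17]) cube([17, 195, 86]);
translate([708, 448, 17]) cube([17, 195, 86]);


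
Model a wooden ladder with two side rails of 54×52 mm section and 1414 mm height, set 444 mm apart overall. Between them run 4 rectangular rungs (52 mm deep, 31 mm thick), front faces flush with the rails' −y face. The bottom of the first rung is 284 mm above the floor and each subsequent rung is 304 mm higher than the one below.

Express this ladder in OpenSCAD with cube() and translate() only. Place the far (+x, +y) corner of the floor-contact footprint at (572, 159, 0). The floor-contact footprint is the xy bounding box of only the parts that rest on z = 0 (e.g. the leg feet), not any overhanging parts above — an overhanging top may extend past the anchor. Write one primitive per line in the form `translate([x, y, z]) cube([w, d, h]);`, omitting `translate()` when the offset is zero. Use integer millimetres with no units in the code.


translate([128, 107, 0]) cube([54, 52, 1414]);
translate([518, 107, 0]) cube([54, 52, 1414]);
translate([182, 107, 284]) cube([336, 52, 31]);
translate([182, 107, 588]) cube([336, 52, 31]);
translate([182, 107, 892]) cube([336, 52, 31]);
translate([182, 107, 1196]) cube([336, 52, 31]);


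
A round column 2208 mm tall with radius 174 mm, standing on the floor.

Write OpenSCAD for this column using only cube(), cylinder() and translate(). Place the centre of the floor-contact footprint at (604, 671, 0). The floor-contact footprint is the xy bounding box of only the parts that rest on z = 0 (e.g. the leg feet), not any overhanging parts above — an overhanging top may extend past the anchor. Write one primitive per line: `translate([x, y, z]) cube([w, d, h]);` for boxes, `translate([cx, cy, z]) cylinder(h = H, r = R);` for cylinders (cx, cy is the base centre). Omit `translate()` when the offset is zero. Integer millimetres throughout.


translate([604, 671, 0]) cylinder(h = 2208, r = 174);


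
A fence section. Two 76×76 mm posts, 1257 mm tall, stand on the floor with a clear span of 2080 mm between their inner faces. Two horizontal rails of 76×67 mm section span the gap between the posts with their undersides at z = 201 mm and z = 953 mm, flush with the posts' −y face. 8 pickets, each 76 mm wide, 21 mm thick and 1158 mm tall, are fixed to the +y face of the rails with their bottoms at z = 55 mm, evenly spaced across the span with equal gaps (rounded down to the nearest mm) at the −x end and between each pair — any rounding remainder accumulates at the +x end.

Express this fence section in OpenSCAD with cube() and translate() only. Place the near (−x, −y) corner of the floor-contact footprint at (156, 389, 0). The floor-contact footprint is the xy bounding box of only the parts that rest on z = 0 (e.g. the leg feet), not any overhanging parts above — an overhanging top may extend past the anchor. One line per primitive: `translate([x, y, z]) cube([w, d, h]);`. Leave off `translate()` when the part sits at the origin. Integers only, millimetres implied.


translate([156, 389, 0]) cube([76, 76, 1257]);
translate([2312, 389, 0]) cube([76, 76, 1257]);
translate([232, 389, 201]) cube([2080, 76, 67]);
translate([232, 389, 953]) cube([2080, 76, 67]);
translate([395, 465, 55]) cube([76, 21, 1158]);
translate([634, 465, 55]) cube([76, 21, 1158]);
translate([873, 465, 55]) cube([76, 21, 1158]);
translate([1112, 465, 55]) cube([76, 21, 1158]);
translate([1351, 465, 55]) cube([76, 21, 1158]);
translate([1590, 465, 55]) cube([76, 21, 1158]);
translate([1829, 465, 55]) cube([76, 21, 1158]);
translate([2068, 465, 55]) cube([76, 21, 1158]);


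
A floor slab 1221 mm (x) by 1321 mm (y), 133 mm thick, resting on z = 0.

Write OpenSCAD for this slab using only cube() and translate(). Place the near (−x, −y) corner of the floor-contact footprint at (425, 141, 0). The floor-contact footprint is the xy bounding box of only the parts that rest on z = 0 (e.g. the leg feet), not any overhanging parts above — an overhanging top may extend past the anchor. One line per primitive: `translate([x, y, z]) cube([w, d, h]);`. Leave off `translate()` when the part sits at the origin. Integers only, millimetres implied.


translate([425, 141, 0]) cube([1221, 1321, 133]);


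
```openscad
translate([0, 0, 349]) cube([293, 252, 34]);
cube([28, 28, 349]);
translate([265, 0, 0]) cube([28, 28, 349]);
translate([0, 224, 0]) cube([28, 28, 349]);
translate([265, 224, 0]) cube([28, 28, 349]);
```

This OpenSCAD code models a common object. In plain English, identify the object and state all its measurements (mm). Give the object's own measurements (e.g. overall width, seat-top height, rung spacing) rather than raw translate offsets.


A simple wooden stool: a rectangular seat 293 mm (x) by 252 mm (y), 34 mm thick, top face at z = 383 mm, on four square legs, each 28×28 mm in cross-section. The legs rest on z = 0, each flush with a corner of the seat.


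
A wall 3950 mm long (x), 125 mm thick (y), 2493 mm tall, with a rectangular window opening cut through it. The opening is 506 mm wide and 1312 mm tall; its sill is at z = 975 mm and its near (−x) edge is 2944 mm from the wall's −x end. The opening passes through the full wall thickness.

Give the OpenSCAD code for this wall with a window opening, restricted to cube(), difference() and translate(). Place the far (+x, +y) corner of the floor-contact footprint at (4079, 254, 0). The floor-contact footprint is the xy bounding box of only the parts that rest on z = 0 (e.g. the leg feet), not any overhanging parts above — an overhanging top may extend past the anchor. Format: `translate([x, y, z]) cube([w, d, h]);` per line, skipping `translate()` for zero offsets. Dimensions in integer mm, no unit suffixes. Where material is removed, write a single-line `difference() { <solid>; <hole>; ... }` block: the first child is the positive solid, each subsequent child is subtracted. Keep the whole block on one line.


difference() { translate([129, 129, 0]) cube([3950, 125, 2493]); translate([3073, 129, 975]) cube([506, 125, 1312]); }


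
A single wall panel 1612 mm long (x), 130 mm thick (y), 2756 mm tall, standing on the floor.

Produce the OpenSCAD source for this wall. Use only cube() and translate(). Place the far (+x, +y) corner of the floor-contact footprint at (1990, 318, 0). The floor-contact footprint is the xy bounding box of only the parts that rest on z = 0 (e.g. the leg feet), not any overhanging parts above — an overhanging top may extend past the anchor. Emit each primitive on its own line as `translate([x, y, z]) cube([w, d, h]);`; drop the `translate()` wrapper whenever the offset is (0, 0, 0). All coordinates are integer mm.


translate([378, 188, 0]) cube([1612, 130, 2756]);


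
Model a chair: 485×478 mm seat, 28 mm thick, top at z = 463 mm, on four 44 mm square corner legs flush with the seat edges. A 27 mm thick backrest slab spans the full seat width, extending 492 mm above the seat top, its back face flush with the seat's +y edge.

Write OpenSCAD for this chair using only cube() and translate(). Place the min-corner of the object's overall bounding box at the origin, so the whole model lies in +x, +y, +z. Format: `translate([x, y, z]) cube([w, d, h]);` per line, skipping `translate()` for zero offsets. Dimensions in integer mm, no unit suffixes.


translate([0, 0, 435]) cube([485, 478, 28]);
cube([44, 44, 435]);
translate([441, 0, 0]) cube([44, 44, 435]);
translate([0, 434, 0]) cube([44, 44, 435]);
translate([441, 434, 0]) cube([44, 44, 435]);
translate([0, 451, 463]) cube([485, 27, 492]);


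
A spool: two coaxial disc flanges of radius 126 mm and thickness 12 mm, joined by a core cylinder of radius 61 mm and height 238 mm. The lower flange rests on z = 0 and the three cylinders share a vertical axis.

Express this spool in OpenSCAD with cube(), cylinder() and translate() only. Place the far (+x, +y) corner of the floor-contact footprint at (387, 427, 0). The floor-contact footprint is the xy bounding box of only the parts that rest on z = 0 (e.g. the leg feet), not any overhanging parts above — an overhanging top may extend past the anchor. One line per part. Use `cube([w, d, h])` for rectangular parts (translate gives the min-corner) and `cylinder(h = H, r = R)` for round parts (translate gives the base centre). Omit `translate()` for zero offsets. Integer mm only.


translate([261, 301, 0]) cylinder(h = 12, r = 126);
translate([261, 301, 12]) cylinder(h = 238, r = 61);
translate([261, 301, 250]) cylinder(h = 12, r = 126);


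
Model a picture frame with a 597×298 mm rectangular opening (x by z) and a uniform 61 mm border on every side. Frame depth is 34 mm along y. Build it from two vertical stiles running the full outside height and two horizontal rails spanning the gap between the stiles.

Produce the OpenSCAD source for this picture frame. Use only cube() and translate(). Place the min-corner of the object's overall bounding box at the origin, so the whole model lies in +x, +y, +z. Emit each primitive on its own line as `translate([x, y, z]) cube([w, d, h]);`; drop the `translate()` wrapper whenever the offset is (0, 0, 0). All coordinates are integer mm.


cube([61, 34, 420]);
translate([658, 0, 0]) cube([61, 34, 420]);
translate([61, 0, 0]) cube([597, 34, 61]);
translate([61, 0, 359]) cube([597, 34, 61]);


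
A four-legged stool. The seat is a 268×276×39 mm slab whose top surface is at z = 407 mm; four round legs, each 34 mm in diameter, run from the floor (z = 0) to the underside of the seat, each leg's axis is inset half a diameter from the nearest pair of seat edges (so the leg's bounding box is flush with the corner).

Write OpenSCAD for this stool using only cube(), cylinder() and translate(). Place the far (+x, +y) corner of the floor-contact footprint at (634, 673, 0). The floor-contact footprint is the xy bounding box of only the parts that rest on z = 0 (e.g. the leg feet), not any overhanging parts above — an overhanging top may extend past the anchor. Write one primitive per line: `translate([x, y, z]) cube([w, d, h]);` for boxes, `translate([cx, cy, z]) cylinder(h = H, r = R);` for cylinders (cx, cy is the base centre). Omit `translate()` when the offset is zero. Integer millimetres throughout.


// leg_h = 407 - 39 = 368
translate([366, 397, 368]) cube([268, 276, 39]);
translate([383, 414, 0]) cylinder(h = 368, r = 17);
translate([617, 414, 0]) cylinder(h = 368, r = 17);
translate([383, 656, 0]) cylinder(h = 368, r = 17);
translate([617, 656, 0]) cylinder(h = 368, r = 17);


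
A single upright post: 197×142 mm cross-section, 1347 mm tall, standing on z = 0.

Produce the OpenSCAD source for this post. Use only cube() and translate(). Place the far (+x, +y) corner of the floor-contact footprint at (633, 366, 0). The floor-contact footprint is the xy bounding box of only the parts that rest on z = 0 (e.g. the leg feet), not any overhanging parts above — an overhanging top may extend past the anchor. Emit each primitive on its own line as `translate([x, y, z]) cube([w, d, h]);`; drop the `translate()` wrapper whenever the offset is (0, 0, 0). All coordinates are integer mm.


translate([436, 224, 0]) cube([197, 142, 1347]);


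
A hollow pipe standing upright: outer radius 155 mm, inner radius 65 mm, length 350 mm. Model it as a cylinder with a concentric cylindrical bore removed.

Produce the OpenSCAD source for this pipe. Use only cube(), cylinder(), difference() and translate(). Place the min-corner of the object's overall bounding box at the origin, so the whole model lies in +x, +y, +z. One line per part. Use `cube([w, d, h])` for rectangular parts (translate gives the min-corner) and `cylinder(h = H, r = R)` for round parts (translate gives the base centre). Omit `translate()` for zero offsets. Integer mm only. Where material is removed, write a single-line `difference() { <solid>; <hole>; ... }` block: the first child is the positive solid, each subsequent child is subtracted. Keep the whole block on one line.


difference() { translate([155, 155, 0]) cylinder(h = 350, r = 155); translate([155, 155, 0]) cylinder(h = 350, r = 65); }
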